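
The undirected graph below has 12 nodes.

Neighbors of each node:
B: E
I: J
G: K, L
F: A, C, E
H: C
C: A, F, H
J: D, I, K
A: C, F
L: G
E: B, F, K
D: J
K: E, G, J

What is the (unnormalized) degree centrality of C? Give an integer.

C is directly tied to A, F, and H. That is 3 neighbors, so the degree of C is 3.

3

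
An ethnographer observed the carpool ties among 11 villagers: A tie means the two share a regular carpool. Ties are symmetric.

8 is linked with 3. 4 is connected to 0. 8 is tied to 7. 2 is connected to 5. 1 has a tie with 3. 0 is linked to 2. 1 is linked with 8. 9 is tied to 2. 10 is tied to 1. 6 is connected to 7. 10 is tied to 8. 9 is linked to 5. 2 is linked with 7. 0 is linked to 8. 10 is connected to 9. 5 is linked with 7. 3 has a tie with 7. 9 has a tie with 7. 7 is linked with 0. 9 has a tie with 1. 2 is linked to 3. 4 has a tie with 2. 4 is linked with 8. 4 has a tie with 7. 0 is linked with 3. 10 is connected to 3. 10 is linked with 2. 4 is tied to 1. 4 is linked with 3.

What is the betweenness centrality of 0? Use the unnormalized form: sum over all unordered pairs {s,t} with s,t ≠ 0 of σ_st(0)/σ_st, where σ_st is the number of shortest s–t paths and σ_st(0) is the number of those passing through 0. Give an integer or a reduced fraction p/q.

Pairs whose geodesics pass through 0 — 2–8: 1/5.
All other pairs contribute 0.
Summing the contributions gives betweenness(0) = 1/5.

1/5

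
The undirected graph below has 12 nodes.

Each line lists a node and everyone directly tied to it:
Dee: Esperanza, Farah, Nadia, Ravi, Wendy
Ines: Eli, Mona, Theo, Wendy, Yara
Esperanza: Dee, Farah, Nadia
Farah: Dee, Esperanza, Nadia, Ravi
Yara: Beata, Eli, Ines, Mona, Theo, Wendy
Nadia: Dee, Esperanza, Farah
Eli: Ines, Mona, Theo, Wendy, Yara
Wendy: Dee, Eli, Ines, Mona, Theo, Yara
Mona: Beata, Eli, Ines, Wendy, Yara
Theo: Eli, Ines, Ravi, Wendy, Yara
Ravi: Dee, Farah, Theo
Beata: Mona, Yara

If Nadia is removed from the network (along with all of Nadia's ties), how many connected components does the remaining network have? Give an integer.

Nadia's neighbors (Dee, Esperanza, and Farah) remain reachable from one another through other ties, so the rest of the network stays in one piece.

1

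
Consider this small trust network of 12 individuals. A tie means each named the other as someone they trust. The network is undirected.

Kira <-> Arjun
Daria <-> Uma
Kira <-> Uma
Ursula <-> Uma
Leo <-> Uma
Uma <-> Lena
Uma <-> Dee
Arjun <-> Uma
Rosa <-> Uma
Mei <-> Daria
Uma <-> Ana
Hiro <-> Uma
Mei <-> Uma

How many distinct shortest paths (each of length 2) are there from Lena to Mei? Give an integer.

1

The shortest distance is 2, and the only length-2 path is Lena–Uma–Mei. So there is exactly 1 shortest path.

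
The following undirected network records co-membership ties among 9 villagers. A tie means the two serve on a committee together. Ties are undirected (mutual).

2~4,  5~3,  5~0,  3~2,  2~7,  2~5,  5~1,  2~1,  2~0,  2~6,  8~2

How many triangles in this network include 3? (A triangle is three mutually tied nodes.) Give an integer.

3's neighbors: 2 and 5.
Neighbor pairs that are themselves tied: 3–2–5. Each forms one triangle with 3, for 1 in total.

1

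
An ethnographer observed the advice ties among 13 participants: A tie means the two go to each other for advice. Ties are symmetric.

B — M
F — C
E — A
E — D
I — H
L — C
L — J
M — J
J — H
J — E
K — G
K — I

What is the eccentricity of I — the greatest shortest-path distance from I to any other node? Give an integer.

5

Distances from I: A:4, B:4, C:4, D:4, E:3, F:5, G:2, H:1, J:2, K:1, L:3, M:3.
The largest is 5 (to F), so the eccentricity of I is 5.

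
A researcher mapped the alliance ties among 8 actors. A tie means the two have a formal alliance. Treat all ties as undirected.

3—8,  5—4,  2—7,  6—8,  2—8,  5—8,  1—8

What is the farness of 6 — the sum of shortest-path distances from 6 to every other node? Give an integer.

15

Distances from 6: 1:2, 2:2, 3:2, 4:3, 5:2, 7:3, 8:1.
Sum = 2 + 2 + 2 + 3 + 2 + 3 + 1 = 15.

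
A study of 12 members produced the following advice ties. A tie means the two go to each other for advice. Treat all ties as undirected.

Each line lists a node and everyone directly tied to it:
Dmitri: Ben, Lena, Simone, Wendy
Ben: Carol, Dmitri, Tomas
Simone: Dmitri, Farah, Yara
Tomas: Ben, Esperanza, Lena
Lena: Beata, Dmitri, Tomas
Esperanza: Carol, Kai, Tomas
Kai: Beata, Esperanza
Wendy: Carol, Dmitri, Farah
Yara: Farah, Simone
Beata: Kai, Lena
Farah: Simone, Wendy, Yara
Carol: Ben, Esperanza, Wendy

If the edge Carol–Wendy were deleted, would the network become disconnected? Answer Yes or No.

No

Even without that edge, Carol still reaches Wendy via Carol – Ben – Dmitri – Wendy, so the network stays connected. Not a bridge.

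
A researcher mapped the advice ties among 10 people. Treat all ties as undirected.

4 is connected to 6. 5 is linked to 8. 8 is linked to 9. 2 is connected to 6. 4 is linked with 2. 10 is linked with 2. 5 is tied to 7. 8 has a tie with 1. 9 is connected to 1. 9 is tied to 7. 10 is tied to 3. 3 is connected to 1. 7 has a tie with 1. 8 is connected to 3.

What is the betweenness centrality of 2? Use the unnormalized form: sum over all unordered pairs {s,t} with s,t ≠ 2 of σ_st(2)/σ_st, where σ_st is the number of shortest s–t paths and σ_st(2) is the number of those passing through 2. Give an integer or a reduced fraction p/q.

Pairs whose geodesics pass through 2 — 4–10: 1; 4–8: 1; 4–5: 1; 4–1: 1; 4–3: 1; 4–7: 1; 4–9: 2/2; 10–6: 1; 6–8: 1; 6–5: 1; 6–1: 1; 6–3: 1; 6–7: 1; 6–9: 2/2.
All other pairs contribute 0.
Summing the contributions gives betweenness(2) = 14.

14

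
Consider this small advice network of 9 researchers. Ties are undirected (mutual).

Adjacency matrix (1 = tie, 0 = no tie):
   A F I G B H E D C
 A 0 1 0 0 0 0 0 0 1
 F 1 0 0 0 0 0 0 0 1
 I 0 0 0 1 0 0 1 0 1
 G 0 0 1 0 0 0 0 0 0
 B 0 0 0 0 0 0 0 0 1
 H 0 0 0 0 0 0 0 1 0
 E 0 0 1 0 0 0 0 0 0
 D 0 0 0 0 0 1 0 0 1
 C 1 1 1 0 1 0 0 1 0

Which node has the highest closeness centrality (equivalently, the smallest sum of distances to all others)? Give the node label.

Farness (sum of distances to all others) for each node — A:17, B:18, C:11, D:16, E:21, F:17, G:21, H:23, I:14.
The smallest farness is 11, for C, so C has the highest closeness.

C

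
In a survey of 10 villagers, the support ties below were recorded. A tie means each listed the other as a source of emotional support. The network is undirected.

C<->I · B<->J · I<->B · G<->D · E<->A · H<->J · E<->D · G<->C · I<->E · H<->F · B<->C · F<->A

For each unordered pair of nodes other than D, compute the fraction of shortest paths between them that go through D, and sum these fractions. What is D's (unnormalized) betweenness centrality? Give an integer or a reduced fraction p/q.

3

Pairs whose geodesics pass through D — F–G: 1; G–E: 1; G–A: 1.
All other pairs contribute 0.
Summing the contributions gives betweenness(D) = 3.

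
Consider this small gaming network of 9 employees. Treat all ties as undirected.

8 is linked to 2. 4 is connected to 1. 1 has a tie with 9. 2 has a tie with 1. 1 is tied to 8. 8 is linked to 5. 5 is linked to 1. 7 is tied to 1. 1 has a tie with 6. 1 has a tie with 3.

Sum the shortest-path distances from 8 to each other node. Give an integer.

13

Distances from 8: 1:1, 2:1, 3:2, 4:2, 5:1, 6:2, 7:2, 9:2.
Sum = 1 + 1 + 2 + 2 + 1 + 2 + 2 + 2 = 13.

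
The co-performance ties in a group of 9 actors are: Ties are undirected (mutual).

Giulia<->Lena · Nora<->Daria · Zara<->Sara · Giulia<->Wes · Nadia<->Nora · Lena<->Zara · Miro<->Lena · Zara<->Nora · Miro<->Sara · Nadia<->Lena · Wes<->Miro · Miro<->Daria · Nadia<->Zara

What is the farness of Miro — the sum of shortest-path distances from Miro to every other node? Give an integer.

Distances from Miro: Daria:1, Giulia:2, Lena:1, Nadia:2, Nora:2, Sara:1, Wes:1, Zara:2.
Sum = 1 + 2 + 1 + 2 + 2 + 1 + 1 + 2 = 12.

12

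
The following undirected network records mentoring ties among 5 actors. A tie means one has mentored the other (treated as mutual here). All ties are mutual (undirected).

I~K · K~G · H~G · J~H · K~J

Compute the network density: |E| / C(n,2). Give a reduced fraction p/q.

1/2

There are 5 edges and 5 nodes, so the maximum possible is C(5,2) = 10.
Density = 5/10 = 1/2.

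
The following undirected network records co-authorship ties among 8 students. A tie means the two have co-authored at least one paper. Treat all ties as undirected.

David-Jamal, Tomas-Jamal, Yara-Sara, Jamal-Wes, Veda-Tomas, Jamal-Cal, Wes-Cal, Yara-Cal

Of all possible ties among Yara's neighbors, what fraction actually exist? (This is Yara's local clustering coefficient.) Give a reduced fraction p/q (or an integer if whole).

0

Yara's neighbors: Cal and Sara (k = 2).
Possible neighbor pairs: C(2,2) = 1. Edges among them: none → e = 0.
Clustering(Yara) = 0/1.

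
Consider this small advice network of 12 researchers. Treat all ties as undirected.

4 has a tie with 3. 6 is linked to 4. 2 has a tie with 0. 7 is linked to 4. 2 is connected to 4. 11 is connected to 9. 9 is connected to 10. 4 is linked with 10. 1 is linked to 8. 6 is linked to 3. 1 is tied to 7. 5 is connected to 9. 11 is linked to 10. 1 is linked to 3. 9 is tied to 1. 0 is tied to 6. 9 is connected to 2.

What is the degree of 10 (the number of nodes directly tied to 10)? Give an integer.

3

10 is directly tied to 4, 9, and 11. That is 3 neighbors, so the degree of 10 is 3.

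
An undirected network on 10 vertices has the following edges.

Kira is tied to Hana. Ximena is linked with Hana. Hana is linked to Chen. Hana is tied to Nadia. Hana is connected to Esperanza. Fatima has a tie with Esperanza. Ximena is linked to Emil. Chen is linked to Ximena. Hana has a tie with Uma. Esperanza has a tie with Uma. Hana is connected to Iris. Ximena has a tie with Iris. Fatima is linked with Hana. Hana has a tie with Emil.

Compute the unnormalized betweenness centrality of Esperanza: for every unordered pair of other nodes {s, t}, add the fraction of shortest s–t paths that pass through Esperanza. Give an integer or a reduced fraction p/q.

Pairs whose geodesics pass through Esperanza — Fatima–Uma: 1/2.
All other pairs contribute 0.
Summing the contributions gives betweenness(Esperanza) = 1/2.

1/2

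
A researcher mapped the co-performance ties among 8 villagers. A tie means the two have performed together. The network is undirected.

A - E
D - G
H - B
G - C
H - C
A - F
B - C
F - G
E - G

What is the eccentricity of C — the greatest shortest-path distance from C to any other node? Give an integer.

3

Distances from C: A:3, B:1, D:2, E:2, F:2, G:1, H:1.
The largest is 3 (to A), so the eccentricity of C is 3.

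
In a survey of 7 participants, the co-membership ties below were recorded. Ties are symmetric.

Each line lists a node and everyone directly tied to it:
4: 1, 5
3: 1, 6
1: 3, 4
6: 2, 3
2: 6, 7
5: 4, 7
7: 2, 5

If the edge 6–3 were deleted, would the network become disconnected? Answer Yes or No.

No

Even without that edge, 6 still reaches 3 via 6 – 2 – 7 – 5 – 4 – 1 – 3, so the network stays connected. Not a bridge.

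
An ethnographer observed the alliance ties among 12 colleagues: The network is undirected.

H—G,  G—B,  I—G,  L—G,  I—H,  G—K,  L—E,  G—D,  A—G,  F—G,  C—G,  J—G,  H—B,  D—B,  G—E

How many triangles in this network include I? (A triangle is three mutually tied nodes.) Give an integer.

I's neighbors: G and H.
Neighbor pairs that are themselves tied: I–G–H. Each forms one triangle with I, for 1 in total.

1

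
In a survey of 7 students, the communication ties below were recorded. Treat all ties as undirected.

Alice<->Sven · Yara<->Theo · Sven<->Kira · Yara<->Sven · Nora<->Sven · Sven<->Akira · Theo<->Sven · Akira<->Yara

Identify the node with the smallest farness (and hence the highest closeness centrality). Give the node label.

Farness (sum of distances to all others) for each node — Akira:10, Alice:11, Kira:11, Nora:11, Sven:6, Theo:10, Yara:9.
The smallest farness is 6, for Sven, so Sven has the highest closeness.

Sven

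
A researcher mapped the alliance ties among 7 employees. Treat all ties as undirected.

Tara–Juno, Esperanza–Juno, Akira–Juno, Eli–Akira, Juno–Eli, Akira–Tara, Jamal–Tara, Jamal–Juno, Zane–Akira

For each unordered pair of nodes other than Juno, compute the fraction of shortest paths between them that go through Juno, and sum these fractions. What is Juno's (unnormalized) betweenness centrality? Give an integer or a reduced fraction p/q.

15/2

Pairs whose geodesics pass through Juno — Tara–Eli: 1/2; Tara–Esperanza: 1; Eli–Jamal: 1; Eli–Esperanza: 1; Jamal–Akira: 1/2; Jamal–Esperanza: 1; Jamal–Zane: 1/2; Akira–Esperanza: 1; Esperanza–Zane: 1.
All other pairs contribute 0.
Summing the contributions gives betweenness(Juno) = 15/2.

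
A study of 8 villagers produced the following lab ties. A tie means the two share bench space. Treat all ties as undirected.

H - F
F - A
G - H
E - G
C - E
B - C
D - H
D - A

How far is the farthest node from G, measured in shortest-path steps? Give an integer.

3

Distances from G: A:3, B:3, C:2, D:2, E:1, F:2, H:1.
The largest is 3 (to A and B), so the eccentricity of G is 3.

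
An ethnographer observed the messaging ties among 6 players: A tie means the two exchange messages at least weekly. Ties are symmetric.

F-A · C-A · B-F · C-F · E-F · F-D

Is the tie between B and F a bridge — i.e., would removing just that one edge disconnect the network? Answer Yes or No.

Yes

Without the B–F edge there is no alternate route between B and F, so the network disconnects. It is a bridge.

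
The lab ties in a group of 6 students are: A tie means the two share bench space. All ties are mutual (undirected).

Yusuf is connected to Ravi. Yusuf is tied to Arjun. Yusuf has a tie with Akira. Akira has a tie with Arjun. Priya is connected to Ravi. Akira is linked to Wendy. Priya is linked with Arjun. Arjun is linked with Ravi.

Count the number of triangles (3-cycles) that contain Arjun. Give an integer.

Arjun's neighbors: Akira, Priya, Ravi, and Yusuf.
Neighbor pairs that are themselves tied: Arjun–Akira–Yusuf; Arjun–Priya–Ravi; Arjun–Ravi–Yusuf. Each forms one triangle with Arjun, for 3 in total.

3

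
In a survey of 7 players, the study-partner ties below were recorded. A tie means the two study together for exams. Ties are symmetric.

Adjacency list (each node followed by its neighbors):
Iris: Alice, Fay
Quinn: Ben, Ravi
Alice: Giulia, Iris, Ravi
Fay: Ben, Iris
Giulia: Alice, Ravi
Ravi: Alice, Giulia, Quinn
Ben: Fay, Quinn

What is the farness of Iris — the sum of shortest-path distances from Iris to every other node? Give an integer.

Distances from Iris: Alice:1, Ben:2, Fay:1, Giulia:2, Quinn:3, Ravi:2.
Sum = 1 + 2 + 1 + 2 + 3 + 2 = 11.

11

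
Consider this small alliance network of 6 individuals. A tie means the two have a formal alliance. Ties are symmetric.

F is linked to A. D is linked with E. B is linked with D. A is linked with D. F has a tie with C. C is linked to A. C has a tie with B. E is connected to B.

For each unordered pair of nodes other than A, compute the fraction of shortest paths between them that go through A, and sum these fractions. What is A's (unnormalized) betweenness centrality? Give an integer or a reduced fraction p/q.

2

Pairs whose geodesics pass through A — F–D: 1; F–E: 1/2; D–C: 1/2.
All other pairs contribute 0.
Summing the contributions gives betweenness(A) = 2.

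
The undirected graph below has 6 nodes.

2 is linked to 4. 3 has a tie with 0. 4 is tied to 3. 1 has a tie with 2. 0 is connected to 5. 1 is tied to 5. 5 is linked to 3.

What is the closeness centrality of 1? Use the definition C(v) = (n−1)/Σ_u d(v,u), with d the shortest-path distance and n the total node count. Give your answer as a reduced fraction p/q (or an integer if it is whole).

5/8

Distances from 1: 0:2, 2:1, 3:2, 4:2, 5:1. Sum = 8.
n = 6, so closeness = 5/8.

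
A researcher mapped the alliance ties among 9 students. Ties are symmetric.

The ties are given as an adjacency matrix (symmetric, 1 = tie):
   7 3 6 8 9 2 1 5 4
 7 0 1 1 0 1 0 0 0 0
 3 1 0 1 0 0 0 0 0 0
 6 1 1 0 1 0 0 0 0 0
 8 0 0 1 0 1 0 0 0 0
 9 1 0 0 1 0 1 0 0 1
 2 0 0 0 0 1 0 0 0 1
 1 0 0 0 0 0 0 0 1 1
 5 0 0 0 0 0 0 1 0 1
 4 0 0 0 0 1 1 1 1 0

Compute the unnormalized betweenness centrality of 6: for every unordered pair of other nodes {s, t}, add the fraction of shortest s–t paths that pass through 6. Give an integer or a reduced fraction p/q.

3/2

Pairs whose geodesics pass through 6 — 7–8: 1/2; 3–8: 1.
All other pairs contribute 0.
Summing the contributions gives betweenness(6) = 3/2.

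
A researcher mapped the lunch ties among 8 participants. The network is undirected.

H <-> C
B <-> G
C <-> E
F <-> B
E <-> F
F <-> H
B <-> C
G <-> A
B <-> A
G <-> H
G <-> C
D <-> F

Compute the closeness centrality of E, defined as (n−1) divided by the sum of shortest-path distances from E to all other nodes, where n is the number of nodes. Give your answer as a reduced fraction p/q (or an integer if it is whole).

7/13

Distances from E: A:3, B:2, C:1, D:2, F:1, G:2, H:2. Sum = 13.
n = 8, so closeness = 7/13.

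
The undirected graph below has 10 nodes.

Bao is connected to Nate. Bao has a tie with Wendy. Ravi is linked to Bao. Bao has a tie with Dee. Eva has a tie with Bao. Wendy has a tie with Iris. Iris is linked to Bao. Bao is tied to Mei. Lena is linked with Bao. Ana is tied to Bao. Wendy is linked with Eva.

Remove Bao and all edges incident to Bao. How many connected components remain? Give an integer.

Without Bao, the remaining ties split the others into: {Eva, Iris, Wendy}; {Mei}; {Ana}; {Lena}; {Ravi}; {Dee}; {Nate}.
That's 7 separate components.

7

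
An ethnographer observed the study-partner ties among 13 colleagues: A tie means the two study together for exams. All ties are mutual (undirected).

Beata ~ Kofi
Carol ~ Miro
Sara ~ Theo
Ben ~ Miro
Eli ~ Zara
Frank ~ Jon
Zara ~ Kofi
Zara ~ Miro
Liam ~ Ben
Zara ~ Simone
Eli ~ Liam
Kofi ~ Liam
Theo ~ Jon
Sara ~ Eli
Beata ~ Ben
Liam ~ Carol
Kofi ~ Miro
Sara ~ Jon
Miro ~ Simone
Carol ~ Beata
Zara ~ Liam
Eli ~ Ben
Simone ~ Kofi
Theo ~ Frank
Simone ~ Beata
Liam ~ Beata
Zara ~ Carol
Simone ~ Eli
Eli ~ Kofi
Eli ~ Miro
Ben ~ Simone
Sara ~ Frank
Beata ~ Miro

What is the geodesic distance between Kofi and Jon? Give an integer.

3

One shortest route is Kofi – Eli – Sara – Jon, which uses 3 edges, and at distance 2 from Kofi we only reach {Ben, Carol, Sara}, which does not include Jon. So d(Kofi,Jon) = 3.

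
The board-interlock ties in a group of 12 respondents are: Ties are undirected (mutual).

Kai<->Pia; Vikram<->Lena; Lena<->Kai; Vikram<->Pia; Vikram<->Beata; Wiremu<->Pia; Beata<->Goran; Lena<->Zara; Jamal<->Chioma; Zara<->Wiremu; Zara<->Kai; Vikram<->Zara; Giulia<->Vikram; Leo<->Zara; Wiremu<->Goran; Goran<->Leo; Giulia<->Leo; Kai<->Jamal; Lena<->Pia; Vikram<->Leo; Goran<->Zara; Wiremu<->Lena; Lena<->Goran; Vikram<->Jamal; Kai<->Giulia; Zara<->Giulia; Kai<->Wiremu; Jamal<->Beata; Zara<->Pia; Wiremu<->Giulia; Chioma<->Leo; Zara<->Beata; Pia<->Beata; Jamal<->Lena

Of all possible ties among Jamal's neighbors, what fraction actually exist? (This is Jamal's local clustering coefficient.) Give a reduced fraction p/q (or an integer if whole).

Jamal's neighbors: Beata, Chioma, Kai, Lena, and Vikram (k = 5).
Possible neighbor pairs: C(5,2) = 10. Edges among them: Beata–Vikram, Kai–Lena, Lena–Vikram → e = 3.
Clustering(Jamal) = 3/10.

3/10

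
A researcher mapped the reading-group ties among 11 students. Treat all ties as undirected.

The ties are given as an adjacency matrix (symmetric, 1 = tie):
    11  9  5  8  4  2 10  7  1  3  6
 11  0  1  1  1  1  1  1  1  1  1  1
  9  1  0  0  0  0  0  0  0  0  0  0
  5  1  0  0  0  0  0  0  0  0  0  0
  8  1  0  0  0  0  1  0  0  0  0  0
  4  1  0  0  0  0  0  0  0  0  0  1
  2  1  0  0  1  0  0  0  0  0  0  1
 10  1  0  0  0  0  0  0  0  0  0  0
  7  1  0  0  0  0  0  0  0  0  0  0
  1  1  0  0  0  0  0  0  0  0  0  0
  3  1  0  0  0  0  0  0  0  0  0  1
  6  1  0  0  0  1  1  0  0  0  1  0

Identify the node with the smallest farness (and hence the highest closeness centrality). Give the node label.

11

Farness (sum of distances to all others) for each node — 1:19, 2:17, 3:18, 4:18, 5:19, 6:16, 7:19, 8:18, 9:19, 10:19, 11:10.
The smallest farness is 10, for 11, so 11 has the highest closeness.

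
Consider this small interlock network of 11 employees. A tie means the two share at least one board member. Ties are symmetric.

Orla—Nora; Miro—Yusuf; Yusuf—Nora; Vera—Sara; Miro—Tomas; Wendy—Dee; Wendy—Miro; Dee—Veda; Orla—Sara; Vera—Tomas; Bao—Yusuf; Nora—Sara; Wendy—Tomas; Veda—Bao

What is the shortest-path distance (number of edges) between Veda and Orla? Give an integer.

4

One shortest route is Veda – Bao – Yusuf – Nora – Orla, which uses 4 edges, and at distance 3 from Veda we only reach {Miro, Nora, Tomas}, which does not include Orla. So d(Veda,Orla) = 4.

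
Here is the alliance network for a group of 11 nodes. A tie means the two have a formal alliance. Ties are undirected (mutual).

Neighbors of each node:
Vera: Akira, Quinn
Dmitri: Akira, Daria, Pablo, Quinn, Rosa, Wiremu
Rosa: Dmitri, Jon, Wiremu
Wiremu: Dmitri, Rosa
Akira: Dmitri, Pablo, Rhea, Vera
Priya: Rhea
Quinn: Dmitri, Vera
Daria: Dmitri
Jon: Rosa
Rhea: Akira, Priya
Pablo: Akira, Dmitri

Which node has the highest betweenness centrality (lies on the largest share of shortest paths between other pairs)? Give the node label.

Dmitri

Unnormalized betweenness of each node: Akira:39/2, Daria:0, Dmitri:59/2, Jon:0, Pablo:0, Priya:0, Quinn:5/2, Rhea:9, Rosa:9, Vera:3/2, Wiremu:0.
Dmitri has the largest value, 59/2, making it the main broker — the node through which the most shortest paths run.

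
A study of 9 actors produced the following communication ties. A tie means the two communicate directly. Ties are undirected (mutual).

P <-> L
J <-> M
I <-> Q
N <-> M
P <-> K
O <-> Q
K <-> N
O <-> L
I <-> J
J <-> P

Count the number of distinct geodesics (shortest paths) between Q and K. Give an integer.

The shortest distance is 4. The length-4 paths are: Q–I–J–P–K; Q–O–L–P–K.
That gives 2 distinct shortest paths.

2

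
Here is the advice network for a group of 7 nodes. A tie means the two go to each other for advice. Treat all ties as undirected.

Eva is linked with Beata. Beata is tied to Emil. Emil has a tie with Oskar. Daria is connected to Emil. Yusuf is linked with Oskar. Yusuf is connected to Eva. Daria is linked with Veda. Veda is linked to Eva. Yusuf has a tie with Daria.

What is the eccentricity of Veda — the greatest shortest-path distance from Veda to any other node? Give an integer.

3

Distances from Veda: Beata:2, Daria:1, Emil:2, Eva:1, Oskar:3, Yusuf:2.
The largest is 3 (to Oskar), so the eccentricity of Veda is 3.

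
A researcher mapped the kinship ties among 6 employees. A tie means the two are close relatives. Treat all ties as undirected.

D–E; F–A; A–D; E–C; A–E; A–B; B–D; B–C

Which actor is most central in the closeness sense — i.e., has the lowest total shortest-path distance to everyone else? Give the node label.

A

Farness (sum of distances to all others) for each node — A:6, B:7, C:9, D:7, E:7, F:10.
The smallest farness is 6, for A, so A has the highest closeness.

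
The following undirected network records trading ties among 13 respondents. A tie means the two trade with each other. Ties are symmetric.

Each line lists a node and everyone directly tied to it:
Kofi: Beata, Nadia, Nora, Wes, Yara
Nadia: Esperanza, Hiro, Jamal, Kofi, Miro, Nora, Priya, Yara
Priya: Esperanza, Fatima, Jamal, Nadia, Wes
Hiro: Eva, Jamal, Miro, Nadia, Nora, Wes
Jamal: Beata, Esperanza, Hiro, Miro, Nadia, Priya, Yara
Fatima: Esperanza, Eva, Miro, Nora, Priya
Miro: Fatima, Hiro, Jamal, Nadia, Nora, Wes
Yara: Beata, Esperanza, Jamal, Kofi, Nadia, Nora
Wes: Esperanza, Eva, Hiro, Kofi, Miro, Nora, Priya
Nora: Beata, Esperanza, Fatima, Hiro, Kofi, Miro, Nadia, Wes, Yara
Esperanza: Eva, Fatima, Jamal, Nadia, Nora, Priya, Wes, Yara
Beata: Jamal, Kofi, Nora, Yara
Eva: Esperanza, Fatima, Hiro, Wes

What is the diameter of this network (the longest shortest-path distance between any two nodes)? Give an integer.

3

Eccentricity of each node (its greatest distance to any other): Beata:3, Esperanza:2, Eva:3, Fatima:2, Hiro:2, Jamal:2, Kofi:2, Miro:2, Nadia:2, Nora:2, Priya:2, Wes:2, Yara:2.
The maximum eccentricity is 3, realized for instance by the pair Eva–Beata via Eva – Esperanza – Yara – Beata. So the diameter is 3.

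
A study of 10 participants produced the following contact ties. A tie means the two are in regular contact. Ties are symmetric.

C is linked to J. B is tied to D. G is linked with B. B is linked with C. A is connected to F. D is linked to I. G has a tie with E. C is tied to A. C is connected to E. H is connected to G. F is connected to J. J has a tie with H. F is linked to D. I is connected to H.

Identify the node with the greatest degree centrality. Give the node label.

Degrees — A:2, B:3, C:4, D:3, E:2, F:3, G:3, H:3, I:2, J:3.
The maximum is 4, attained only by C.

C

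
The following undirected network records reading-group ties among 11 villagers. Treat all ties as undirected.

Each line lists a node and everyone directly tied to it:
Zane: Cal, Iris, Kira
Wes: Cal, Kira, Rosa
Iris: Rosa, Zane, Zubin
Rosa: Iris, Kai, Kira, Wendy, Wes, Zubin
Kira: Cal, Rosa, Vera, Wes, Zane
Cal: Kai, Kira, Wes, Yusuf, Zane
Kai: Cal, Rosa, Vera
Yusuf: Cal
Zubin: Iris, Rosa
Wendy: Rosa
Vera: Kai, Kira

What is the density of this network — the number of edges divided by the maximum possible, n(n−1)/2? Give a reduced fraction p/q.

17/55

There are 17 edges and 11 nodes, so the maximum possible is C(11,2) = 55.
Density = 17/55.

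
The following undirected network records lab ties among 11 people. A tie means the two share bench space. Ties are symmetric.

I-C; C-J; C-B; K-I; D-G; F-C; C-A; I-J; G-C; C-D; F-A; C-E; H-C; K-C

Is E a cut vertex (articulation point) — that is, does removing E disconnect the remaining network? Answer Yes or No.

Even without E, every remaining node can still reach every other (the residual graph is connected), so E is not a cut vertex.

No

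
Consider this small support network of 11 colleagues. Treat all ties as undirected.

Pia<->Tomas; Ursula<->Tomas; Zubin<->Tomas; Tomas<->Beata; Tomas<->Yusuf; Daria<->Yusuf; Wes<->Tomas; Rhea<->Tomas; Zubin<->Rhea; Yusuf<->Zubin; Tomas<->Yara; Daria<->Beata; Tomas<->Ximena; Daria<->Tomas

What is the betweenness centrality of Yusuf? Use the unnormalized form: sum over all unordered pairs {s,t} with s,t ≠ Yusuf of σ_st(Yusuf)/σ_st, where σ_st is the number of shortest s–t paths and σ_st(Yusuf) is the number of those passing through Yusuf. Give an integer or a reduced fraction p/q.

1/2

Pairs whose geodesics pass through Yusuf — Daria–Zubin: 1/2.
All other pairs contribute 0.
Summing the contributions gives betweenness(Yusuf) = 1/2.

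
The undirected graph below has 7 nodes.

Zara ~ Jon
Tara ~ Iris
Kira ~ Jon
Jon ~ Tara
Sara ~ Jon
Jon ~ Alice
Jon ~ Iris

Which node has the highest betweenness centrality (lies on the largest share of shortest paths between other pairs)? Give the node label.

Jon

Unnormalized betweenness of each node: Alice:0, Iris:0, Jon:14, Kira:0, Sara:0, Tara:0, Zara:0.
Jon has the largest value, 14, making it the main broker — the node through which the most shortest paths run.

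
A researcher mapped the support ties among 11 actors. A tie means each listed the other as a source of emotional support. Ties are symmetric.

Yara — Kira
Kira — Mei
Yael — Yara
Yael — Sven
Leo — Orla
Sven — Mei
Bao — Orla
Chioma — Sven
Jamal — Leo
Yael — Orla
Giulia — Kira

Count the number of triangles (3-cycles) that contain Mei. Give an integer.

0

Mei's neighbors are Kira and Sven, but none of them are tied to each other, so no triangle contains Mei.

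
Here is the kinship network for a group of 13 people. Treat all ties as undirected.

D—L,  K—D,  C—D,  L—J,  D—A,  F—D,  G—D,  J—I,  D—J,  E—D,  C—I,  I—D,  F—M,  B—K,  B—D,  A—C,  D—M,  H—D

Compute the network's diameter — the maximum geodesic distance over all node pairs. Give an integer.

2

Eccentricity of each node (its greatest distance to any other): A:2, B:2, C:2, D:1, E:2, F:2, G:2, H:2, I:2, J:2, K:2, L:2, M:2.
The maximum eccentricity is 2, realized for instance by the pair J–H via J – D – H. So the diameter is 2.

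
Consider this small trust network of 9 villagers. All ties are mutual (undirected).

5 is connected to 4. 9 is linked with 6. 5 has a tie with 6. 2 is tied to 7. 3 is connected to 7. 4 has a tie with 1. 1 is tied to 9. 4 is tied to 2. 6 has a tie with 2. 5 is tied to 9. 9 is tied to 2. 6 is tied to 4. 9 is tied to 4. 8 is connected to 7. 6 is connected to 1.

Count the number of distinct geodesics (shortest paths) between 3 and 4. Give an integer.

1

The shortest distance is 3, and the only length-3 path is 3–7–2–4. So there is exactly 1 shortest path.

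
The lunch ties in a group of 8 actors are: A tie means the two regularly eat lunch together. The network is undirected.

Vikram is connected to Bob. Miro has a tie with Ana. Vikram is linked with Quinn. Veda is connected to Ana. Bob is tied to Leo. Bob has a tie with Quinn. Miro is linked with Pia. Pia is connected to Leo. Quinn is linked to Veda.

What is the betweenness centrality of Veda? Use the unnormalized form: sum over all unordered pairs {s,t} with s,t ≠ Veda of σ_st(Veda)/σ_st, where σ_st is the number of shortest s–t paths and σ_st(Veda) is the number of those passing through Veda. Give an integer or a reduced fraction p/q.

9/2

Pairs whose geodesics pass through Veda — Ana–Bob: 1; Ana–Vikram: 1; Ana–Quinn: 1; Miro–Vikram: 1/2; Miro–Quinn: 1.
All other pairs contribute 0.
Summing the contributions gives betweenness(Veda) = 9/2.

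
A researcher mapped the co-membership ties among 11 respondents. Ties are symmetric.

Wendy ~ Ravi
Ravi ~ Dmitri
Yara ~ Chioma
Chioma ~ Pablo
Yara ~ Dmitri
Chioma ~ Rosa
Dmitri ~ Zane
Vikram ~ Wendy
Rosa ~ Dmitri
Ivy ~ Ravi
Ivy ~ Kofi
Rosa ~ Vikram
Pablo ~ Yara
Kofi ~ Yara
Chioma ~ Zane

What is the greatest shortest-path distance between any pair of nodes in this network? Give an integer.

4

Eccentricity of each node (its greatest distance to any other): Chioma:3, Dmitri:2, Ivy:3, Kofi:4, Pablo:4, Ravi:3, Rosa:3, Vikram:4, Wendy:4, Yara:3, Zane:3.
The maximum eccentricity is 4, realized for instance by the pair Vikram–Kofi via Vikram – Wendy – Ravi – Ivy – Kofi. So the diameter is 4.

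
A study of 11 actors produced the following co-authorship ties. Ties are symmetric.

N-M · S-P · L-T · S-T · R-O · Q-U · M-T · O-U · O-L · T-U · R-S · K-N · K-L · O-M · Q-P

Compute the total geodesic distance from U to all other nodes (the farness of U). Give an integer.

19

Distances from U: K:3, L:2, M:2, N:3, O:1, P:2, Q:1, R:2, S:2, T:1.
Sum = 3 + 2 + 2 + 3 + 1 + 2 + 1 + 2 + 2 + 1 = 19.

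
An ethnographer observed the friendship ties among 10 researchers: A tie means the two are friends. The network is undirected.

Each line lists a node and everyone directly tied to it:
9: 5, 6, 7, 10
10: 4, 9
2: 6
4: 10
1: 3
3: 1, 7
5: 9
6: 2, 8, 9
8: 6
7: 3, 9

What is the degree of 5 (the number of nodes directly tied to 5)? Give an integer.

5 is directly tied to 9. That is 1 neighbor, so the degree of 5 is 1.

1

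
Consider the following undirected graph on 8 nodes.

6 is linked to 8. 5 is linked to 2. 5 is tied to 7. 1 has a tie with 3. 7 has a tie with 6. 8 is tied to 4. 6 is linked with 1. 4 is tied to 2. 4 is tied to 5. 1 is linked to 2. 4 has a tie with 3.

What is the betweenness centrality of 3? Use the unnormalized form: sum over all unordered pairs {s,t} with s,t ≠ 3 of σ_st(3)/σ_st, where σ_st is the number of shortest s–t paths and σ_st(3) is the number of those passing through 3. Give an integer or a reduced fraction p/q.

1/2

Pairs whose geodesics pass through 3 — 4–1: 1/2.
All other pairs contribute 0.
Summing the contributions gives betweenness(3) = 1/2.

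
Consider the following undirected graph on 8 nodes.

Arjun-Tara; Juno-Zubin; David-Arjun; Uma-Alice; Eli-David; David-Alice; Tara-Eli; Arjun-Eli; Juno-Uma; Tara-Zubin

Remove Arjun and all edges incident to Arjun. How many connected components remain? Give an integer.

Arjun's neighbors (David, Eli, and Tara) remain reachable from one another through other ties, so the rest of the network stays in one piece.

1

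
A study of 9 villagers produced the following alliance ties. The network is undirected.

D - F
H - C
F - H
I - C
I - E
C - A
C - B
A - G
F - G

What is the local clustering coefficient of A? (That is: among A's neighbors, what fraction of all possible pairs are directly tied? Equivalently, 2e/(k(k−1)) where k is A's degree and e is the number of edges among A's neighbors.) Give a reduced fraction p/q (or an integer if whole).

A's neighbors: C and G (k = 2).
Possible neighbor pairs: C(2,2) = 1. Edges among them: none → e = 0.
Clustering(A) = 0/1.

0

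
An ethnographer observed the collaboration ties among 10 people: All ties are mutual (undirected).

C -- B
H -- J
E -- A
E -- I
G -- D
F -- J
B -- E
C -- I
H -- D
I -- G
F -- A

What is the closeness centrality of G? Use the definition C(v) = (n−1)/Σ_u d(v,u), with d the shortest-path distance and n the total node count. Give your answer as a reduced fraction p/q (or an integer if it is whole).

3/7

Distances from G: A:3, B:3, C:2, D:1, E:2, F:4, H:2, I:1, J:3. Sum = 21.
n = 10, so closeness = 9/21 = 3/7.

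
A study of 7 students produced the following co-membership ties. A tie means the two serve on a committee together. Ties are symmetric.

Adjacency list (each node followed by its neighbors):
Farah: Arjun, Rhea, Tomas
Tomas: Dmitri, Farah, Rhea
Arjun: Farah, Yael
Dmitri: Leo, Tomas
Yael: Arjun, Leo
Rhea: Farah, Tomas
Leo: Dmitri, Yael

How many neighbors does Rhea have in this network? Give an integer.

Rhea is directly tied to Farah and Tomas. That is 2 neighbors, so the degree of Rhea is 2.

2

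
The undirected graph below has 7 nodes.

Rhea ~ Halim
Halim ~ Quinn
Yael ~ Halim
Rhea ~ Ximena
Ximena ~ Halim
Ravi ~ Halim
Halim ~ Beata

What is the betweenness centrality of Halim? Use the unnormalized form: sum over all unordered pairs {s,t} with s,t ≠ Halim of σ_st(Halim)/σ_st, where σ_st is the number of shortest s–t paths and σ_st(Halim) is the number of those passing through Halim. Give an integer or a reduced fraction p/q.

Pairs whose geodesics pass through Halim — Rhea–Beata: 1; Rhea–Yael: 1; Rhea–Quinn: 1; Rhea–Ravi: 1; Beata–Yael: 1; Beata–Quinn: 1; Beata–Ravi: 1; Beata–Ximena: 1; Yael–Quinn: 1; Yael–Ravi: 1; Yael–Ximena: 1; Quinn–Ravi: 1; Quinn–Ximena: 1; Ravi–Ximena: 1.
All other pairs contribute 0.
Summing the contributions gives betweenness(Halim) = 14.

14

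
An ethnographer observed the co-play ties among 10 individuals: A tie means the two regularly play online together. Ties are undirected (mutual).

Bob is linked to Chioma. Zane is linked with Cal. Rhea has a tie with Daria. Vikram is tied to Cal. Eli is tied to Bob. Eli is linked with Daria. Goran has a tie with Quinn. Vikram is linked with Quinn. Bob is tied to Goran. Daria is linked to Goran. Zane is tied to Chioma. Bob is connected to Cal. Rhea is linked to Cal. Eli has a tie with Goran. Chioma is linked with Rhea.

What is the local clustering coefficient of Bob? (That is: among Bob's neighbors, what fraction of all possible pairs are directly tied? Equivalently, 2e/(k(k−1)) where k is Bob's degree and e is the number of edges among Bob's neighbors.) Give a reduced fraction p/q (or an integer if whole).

1/6

Bob's neighbors: Cal, Chioma, Eli, and Goran (k = 4).
Possible neighbor pairs: C(4,2) = 6. Edges among them: Eli–Goran → e = 1.
Clustering(Bob) = 1/6.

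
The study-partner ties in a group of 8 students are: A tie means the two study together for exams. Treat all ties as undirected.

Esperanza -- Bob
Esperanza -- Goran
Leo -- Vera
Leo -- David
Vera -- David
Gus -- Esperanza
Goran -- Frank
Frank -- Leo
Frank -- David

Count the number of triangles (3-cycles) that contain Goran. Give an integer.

Goran's neighbors are Esperanza and Frank, but none of them are tied to each other, so no triangle contains Goran.

0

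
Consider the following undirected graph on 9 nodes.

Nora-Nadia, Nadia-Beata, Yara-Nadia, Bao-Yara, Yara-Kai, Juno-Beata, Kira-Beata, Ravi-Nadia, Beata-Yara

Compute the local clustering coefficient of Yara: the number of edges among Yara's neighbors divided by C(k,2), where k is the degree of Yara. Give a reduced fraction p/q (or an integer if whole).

Yara's neighbors: Bao, Beata, Kai, and Nadia (k = 4).
Possible neighbor pairs: C(4,2) = 6. Edges among them: Beata–Nadia → e = 1.
Clustering(Yara) = 1/6.

1/6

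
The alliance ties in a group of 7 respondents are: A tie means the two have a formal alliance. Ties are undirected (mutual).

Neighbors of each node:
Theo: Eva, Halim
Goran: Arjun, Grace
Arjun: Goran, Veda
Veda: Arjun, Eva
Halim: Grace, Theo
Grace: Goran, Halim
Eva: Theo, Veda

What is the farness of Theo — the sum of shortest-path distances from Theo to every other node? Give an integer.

Distances from Theo: Arjun:3, Eva:1, Goran:3, Grace:2, Halim:1, Veda:2.
Sum = 3 + 1 + 3 + 2 + 1 + 2 = 12.

12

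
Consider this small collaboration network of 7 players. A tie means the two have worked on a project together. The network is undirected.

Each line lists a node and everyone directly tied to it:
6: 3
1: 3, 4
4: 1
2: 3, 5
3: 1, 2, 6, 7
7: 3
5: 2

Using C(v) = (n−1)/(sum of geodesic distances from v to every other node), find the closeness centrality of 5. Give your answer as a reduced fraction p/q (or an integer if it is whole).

Distances from 5: 1:3, 2:1, 3:2, 4:4, 6:3, 7:3. Sum = 16.
n = 7, so closeness = 6/16 = 3/8.

3/8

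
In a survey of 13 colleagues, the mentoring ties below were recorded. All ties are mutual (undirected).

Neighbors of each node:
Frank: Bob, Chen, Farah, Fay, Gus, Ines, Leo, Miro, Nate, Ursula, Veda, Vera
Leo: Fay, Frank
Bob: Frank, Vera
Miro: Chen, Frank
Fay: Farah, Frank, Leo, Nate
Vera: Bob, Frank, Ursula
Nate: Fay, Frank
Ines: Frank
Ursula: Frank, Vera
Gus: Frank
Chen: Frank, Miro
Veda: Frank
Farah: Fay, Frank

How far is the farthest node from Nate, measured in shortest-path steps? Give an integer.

Distances from Nate: Bob:2, Chen:2, Farah:2, Fay:1, Frank:1, Gus:2, Ines:2, Leo:2, Miro:2, Ursula:2, Veda:2, Vera:2.
The largest is 2 (to Veda, Farah, Gus, Bob, Ursula, Miro, Leo, Ines, Chen, and Vera), so the eccentricity of Nate is 2.

2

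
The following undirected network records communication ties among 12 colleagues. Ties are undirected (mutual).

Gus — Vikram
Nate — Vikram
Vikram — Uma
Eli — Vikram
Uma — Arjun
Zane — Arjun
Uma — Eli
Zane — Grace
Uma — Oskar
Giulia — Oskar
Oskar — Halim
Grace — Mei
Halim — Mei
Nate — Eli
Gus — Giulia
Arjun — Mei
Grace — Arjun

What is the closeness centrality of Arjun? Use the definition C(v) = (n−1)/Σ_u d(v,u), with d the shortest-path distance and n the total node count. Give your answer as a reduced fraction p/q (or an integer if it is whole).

Distances from Arjun: Eli:2, Giulia:3, Grace:1, Gus:3, Halim:2, Mei:1, Nate:3, Oskar:2, Uma:1, Vikram:2, Zane:1. Sum = 21.
n = 12, so closeness = 11/21.

11/21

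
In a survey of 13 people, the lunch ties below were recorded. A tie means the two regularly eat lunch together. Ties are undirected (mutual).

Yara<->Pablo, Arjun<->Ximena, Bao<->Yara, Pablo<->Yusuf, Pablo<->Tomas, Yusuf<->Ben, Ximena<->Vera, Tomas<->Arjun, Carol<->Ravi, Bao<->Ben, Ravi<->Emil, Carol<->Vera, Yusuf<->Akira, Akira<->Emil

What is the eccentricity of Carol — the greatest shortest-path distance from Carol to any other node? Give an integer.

Distances from Carol: Akira:3, Arjun:3, Bao:6, Ben:5, Emil:2, Pablo:5, Ravi:1, Tomas:4, Vera:1, Ximena:2, Yara:6, Yusuf:4.
The largest is 6 (to Bao and Yara), so the eccentricity of Carol is 6.

6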